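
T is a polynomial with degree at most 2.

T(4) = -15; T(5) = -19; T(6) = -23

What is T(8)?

First differences: -4, -4.
Level-1 differences are constant, so T has degree 1.
Fitting a degree-1 polynomial gives T(m) = -4m + 1.
Then T(8) = -31.

-31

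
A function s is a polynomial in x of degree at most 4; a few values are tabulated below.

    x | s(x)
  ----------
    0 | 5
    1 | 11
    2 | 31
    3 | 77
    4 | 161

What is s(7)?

Write s(x) = ax^4 + bx³ + cx² + dx + e; the 5 given values yield a linear system in the 5 coefficients.
Solving, the leading coefficient vanishes, and s(x) = 2x³ + x² + 3x + 5.
Then s(7) = 761.

761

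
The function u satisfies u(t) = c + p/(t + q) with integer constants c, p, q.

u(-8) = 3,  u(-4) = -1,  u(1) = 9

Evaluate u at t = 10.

6

(u(t) − c)(t + q) = p for each data point; the three points give a linear system in c and q, then p follows.
Solving: c = 5, q = 2, p = 12, so u(t) = 5 + 12/(t + 2).
Then u(10) = 5 + 12/12 = 6.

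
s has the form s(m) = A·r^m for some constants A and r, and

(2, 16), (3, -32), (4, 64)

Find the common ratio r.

Consecutive ratio: -32/16 = -2, and 64/(-32) = -2, so r = -2.
Then A·(-2)^2 = 16 gives A = 4, and s(m) = 4·(-2)^m.

-2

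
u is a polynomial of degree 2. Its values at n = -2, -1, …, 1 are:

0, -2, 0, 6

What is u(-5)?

30

Write u(n) = an² + bn + c; the 4 given values yield a linear system in the 3 coefficients.
Solving, u(n) = 2n² + 4n.
Then u(-5) = 30.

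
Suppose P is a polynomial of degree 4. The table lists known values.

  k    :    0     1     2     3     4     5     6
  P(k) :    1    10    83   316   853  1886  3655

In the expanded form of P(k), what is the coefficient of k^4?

2

Write P(k) = ak^4 + bk³ + ck² + dk + e; the 7 given values yield a linear system in the 5 coefficients.
Solving, P(k) = 2k^4 + 4k³ + 6k² - 3k + 1.
The coefficient of k^4 is 2.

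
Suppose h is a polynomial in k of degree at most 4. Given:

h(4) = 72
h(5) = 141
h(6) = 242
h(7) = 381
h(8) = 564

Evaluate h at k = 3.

First differences: 69, 101, 139, 183. Second differences: 32, 38, 44. Third differences: 6, 6.
Level-3 differences are constant, so h has degree 3.
Fitting a degree-3 polynomial gives h(k) = k³ + k² - k - 4.
Then h(3) = 29.

29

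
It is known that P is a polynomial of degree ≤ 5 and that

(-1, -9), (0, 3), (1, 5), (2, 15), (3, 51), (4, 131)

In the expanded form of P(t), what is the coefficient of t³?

First differences: 12, 2, 10, 36, 80. Second differences: -10, 8, 26, 44. Third differences: 18, 18, 18.
Level-3 differences are constant, so P has degree 3.
Fitting a degree-3 polynomial gives P(t) = 3t³ - 5t² + 4t + 3.
The coefficient of t³ is 3.

3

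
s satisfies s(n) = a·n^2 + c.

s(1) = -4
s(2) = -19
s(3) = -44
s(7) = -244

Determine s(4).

From s(1) = -4 and s(2) = -19: 1a + c = -4 and 4a + c = -19.
Subtracting: 3a = -15, so a = -5; then c = -4 − (-5)·1 = 1.
So s(n) = -5n² + 1, and s(4) = -79.

-79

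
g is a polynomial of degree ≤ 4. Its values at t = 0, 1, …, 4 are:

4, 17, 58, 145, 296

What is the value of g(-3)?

Write g(t) = at^4 + bt³ + ct² + dt + e; the 5 given values yield a linear system in the 5 coefficients.
Solving, the leading coefficient vanishes, and g(t) = 3t³ + 5t² + 5t + 4.
Then g(-3) = -47.

-47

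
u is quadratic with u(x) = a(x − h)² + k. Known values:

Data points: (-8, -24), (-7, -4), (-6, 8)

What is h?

First differences 20, 12; second difference -8 = 2a, so a = -4.
Expanding, the x-coefficient is −2ah = 8h; matching it to the data gives h = -5, and then k = 12.
So u(x) = -4(x + 5)² + 12.
Hence h = -5.

-5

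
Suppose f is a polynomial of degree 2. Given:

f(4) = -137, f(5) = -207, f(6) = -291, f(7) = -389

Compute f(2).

-39

First differences: -70, -84, -98. Second differences: -14, -14.
Level-2 differences are constant, so f has degree 2.
Fitting a degree-2 polynomial gives f(n) = -7n² - 7n + 3.
Then f(2) = -39.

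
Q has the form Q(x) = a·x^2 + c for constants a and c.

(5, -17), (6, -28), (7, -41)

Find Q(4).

-8

From Q(5) = -17 and Q(6) = -28: 25a + c = -17 and 36a + c = -28.
Subtracting: 11a = -11, so a = -1; then c = -17 − (-1)·25 = 8.
So Q(x) = -1x² + 8, and Q(4) = -8.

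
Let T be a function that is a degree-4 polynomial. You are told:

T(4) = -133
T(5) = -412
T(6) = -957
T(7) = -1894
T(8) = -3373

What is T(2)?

Write T(n) = an^4 + bn³ + cn² + dn + e; the 5 given values yield a linear system in the 5 coefficients.
Solving, T(n) = -n^4 + n³ + 3n² + 2n + 3.
Then T(2) = 11.

11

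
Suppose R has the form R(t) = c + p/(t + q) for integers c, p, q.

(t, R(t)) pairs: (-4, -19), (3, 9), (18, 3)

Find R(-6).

-9

(R(t) − c)(t + q) = p for each data point; the three points give a linear system in c and q, then p follows.
Solving: c = 1, q = 2, p = 40, so R(t) = 1 + 40/(t + 2).
Then R(-6) = 1 + 40/(-4) = -9.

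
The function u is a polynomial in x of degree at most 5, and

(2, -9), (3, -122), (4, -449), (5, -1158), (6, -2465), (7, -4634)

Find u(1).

10

Write u(x) = ax^5 + bx^4 + cx³ + dx² + ex + p; the 6 given values yield a linear system in the 6 coefficients.
Solving, the leading coefficient vanishes, and u(x) = -2x^4 + 3x² + 2x + 7.
Then u(1) = 10.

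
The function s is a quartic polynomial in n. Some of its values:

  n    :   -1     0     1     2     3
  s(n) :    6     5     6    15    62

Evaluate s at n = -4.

321

Write s(n) = an^4 + bn³ + cn² + dn + e; the 5 given values yield a linear system in the 5 coefficients.
Solving, s(n) = n^4 - n³ + n + 5.
Then s(-4) = 321.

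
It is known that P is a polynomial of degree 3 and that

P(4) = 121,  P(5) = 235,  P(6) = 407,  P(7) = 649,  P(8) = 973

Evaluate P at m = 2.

19

First differences: 114, 172, 242, 324. Second differences: 58, 70, 82. Third differences: 12, 12.
Level-3 differences are constant, so P has degree 3.
Fitting a degree-3 polynomial gives P(m) = 2m³ - m² + m + 5.
Then P(2) = 19.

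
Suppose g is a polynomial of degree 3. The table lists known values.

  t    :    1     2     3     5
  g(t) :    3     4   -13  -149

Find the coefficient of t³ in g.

Write g(t) = at³ + bt² + ct + d; the 4 given values yield a linear system in the 4 coefficients.
Solving, g(t) = -2t³ + 3t² + 6t - 4.
The coefficient of t³ is -2.

-2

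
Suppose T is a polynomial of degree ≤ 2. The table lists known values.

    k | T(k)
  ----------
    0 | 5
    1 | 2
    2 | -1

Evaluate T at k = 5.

Write T(k) = ak² + bk + c; the 3 given values yield a linear system in the 3 coefficients.
Solving, the leading coefficient vanishes, and T(k) = -3k + 5.
Then T(5) = -10.

-10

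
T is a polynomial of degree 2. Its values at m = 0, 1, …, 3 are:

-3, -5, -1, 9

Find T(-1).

First differences: -2, 4, 10. Second differences: 6, 6.
Level-2 differences are constant, so T has degree 2.
Fitting a degree-2 polynomial gives T(m) = 3m² - 5m - 3.
Then T(-1) = 5.

5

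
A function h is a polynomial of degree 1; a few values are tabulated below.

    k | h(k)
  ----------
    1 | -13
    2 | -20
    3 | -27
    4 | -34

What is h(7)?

First differences: -7, -7, -7.
Level-1 differences are constant, so h has degree 1.
Fitting a degree-1 polynomial gives h(k) = -7k - 6.
Then h(7) = -55.

-55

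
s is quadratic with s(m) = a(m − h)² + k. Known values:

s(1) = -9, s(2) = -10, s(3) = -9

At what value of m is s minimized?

First differences -1, 1; second difference 2 = 2a, so a = 1.
Expanding, the m-coefficient is −2ah = -2h; matching it to the data gives h = 2, and then k = -10.
So s(m) = 1(m − 2)² − 10.
Hence h = 2.

2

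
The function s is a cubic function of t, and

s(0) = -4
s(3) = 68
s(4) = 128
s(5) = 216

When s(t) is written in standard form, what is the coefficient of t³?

Write s(t) = at³ + bt² + ct + d; the 4 given values yield a linear system in the 4 coefficients.
Solving, s(t) = t³ + 2t² + 9t - 4.
The coefficient of t³ is 1.

1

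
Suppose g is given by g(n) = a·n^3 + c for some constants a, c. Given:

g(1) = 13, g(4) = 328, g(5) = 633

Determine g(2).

From g(1) = 13 and g(4) = 328: 1a + c = 13 and 64a + c = 328.
Subtracting: 63a = 315, so a = 5; then c = 13 − 5·1 = 8.
So g(n) = 5n³ + 8, and g(2) = 48.

48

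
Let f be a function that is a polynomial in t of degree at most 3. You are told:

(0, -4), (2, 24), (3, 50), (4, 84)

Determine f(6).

176

Write f(t) = at³ + bt² + ct + d; the 4 given values yield a linear system in the 4 coefficients.
Solving, the leading coefficient vanishes, and f(t) = 4t² + 6t - 4.
Then f(6) = 176.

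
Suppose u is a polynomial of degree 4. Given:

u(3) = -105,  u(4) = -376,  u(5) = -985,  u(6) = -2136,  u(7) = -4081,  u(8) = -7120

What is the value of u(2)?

-16

Write u(m) = am^4 + bm³ + cm² + dm + e; the 6 given values yield a linear system in the 5 coefficients.
Solving, u(m) = -2m^4 + 2m³ + m² - 2m.
Then u(2) = -16.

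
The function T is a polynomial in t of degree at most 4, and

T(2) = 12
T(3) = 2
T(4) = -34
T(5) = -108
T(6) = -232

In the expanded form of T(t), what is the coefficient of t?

3

Write T(t) = at^4 + bt³ + ct² + dt + e; the 5 given values yield a linear system in the 5 coefficients.
Solving, the leading coefficient vanishes, and T(t) = -2t³ + 5t² + 3t + 2.
The coefficient of t is 3.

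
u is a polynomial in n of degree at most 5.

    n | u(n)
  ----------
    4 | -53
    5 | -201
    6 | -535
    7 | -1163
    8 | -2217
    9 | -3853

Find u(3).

-7

Write u(n) = an^5 + bn^4 + cn³ + dn² + en + p; the 6 given values yield a linear system in the 6 coefficients.
Solving, the leading coefficient vanishes, and u(n) = -n^4 + 4n³ - 2n² - 5n - 1.
Then u(3) = -7.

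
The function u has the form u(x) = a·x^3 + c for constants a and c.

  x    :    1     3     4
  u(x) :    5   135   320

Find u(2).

40

From u(1) = 5 and u(3) = 135: 1a + c = 5 and 27a + c = 135.
Subtracting: 26a = 130, so a = 5; then c = 5 − 5·1 = 0.
So u(x) = 5x³ + 0, and u(2) = 40.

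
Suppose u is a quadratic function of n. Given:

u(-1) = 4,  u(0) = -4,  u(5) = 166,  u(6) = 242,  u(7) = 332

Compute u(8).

436

Write u(n) = an² + bn + c; the 5 given values yield a linear system in the 3 coefficients.
Solving, u(n) = 7n² - n - 4.
Then u(8) = 436.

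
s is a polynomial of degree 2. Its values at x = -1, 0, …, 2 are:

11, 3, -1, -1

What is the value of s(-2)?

Write s(x) = ax² + bx + c; the 4 given values yield a linear system in the 3 coefficients.
Solving, s(x) = 2x² - 6x + 3.
Then s(-2) = 23.

23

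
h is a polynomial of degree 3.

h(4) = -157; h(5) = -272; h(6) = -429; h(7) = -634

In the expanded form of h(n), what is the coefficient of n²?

Write h(n) = an³ + bn² + cn + d; the 4 given values yield a linear system in the 4 coefficients.
Solving, h(n) = -n³ - 6n² + 3.
The coefficient of n² is -6.

-6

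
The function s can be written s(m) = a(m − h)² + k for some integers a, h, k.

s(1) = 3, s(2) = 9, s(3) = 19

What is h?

0

First differences 6, 10; second difference 4 = 2a, so a = 2.
Expanding, the m-coefficient is −2ah = -4h; matching it to the data gives h = 0, and then k = 1.
So s(m) = 2(m + 0)² + 1.
Hence h = 0.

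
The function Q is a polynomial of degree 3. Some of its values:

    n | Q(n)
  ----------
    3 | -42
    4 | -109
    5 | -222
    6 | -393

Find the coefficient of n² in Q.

Write Q(n) = an³ + bn² + cn + d; the 4 given values yield a linear system in the 4 coefficients.
Solving, Q(n) = -2n³ + n² + 3.
The coefficient of n² is 1.

1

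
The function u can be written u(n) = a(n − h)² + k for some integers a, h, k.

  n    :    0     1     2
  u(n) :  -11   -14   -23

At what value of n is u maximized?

0

First differences -3, -9; second difference -6 = 2a, so a = -3.
Expanding, the n-coefficient is −2ah = 6h; matching it to the data gives h = 0, and then k = -11.
So u(n) = -3(n + 0)² − 11.
Hence h = 0.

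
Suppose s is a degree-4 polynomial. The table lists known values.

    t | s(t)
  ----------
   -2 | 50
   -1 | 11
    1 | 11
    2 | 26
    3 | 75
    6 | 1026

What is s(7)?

1931

Write s(t) = at^4 + bt³ + ct² + dt + e; the 6 given values yield a linear system in the 5 coefficients.
Solving, s(t) = t^4 - 2t³ + 4t² + 2t + 6.
Then s(7) = 1931.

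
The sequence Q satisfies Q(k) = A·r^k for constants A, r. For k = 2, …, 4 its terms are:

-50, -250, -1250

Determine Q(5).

Consecutive ratio: -250/(-50) = 5, and -1250/(-250) = 5, so r = 5.
Then A·5^2 = -50 gives A = -2, and Q(k) = -2·5^k.
Q(5) = -2·5^5 = -6250.

-6250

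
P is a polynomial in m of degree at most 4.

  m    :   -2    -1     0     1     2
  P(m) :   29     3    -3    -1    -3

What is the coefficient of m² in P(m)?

First differences: -26, -6, 2, -2. Second differences: 20, 8, -4. Third differences: -12, -12.
Level-3 differences are constant, so P has degree 3.
Fitting a degree-3 polynomial gives P(m) = -2m³ + 4m² - 3.
The coefficient of m² is 4.

4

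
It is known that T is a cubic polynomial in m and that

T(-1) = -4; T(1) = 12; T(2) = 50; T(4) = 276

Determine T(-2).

Write T(m) = am³ + bm² + cm + d; the 4 given values yield a linear system in the 4 coefficients.
Solving, T(m) = 3m³ + 4m² + 5m.
Then T(-2) = -18.

-18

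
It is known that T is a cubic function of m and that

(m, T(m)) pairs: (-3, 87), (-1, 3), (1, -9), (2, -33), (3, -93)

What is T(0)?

Write T(m) = am³ + bm² + cm + d; the 5 given values yield a linear system in the 4 coefficients.
Solving, T(m) = -3m³ - 3m - 3.
Then T(0) = -3.

-3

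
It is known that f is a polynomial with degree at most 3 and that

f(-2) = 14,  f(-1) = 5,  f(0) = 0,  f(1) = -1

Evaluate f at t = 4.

First differences: -9, -5, -1. Second differences: 4, 4.
Level-2 differences are constant, so f has degree 2.
Fitting a degree-2 polynomial gives f(t) = 2t² - 3t.
Then f(4) = 20.

20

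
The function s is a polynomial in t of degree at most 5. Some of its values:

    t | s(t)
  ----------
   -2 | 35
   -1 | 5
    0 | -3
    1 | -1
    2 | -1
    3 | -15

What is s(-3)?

99

First differences: -30, -8, 2, 0, -14. Second differences: 22, 10, -2, -14. Third differences: -12, -12, -12.
Level-3 differences are constant, so s has degree 3.
Fitting a degree-3 polynomial gives s(t) = -2t³ + 5t² - t - 3.
Then s(-3) = 99.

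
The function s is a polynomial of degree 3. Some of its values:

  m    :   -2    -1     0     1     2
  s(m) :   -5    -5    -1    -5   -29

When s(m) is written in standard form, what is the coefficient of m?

2

First differences: 0, 4, -4, -24. Second differences: 4, -8, -20. Third differences: -12, -12.
Level-3 differences are constant, so s has degree 3.
Fitting a degree-3 polynomial gives s(m) = -2m³ - 4m² + 2m - 1.
The coefficient of m is 2.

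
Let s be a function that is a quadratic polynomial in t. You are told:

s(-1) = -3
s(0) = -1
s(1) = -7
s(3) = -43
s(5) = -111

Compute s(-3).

-31

Write s(t) = at² + bt + c; the 5 given values yield a linear system in the 3 coefficients.
Solving, s(t) = -4t² - 2t - 1.
Then s(-3) = -31.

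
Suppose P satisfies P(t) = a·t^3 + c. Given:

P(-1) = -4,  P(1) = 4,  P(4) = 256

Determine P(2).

32

From P(-1) = -4 and P(1) = 4: -1a + c = -4 and 1a + c = 4.
Subtracting: 2a = 8, so a = 4; then c = -4 − 4·(-1) = 0.
So P(t) = 4t³ + 0, and P(2) = 32.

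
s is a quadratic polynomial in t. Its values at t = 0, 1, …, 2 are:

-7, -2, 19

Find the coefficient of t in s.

Write s(t) = at² + bt + c; the 3 given values yield a linear system in the 3 coefficients.
Solving, s(t) = 8t² - 3t - 7.
The coefficient of t is -3.

-3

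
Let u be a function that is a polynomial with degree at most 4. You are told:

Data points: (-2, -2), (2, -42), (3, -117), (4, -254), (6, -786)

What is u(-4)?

Write u(n) = an^4 + bn³ + cn² + dn + e; the 5 given values yield a linear system in the 5 coefficients.
Solving, the leading coefficient vanishes, and u(n) = -3n³ - 4n² + 2n - 6.
Then u(-4) = 114.

114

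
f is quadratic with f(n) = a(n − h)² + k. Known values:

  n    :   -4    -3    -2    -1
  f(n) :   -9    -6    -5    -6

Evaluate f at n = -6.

First differences 3, 1, -1; second difference -2 = 2a, so a = -1.
Expanding, the n-coefficient is −2ah = 2h; matching it to the data gives h = -2, and then k = -5.
So f(n) = -1(n + 2)² − 5.
f(-6) = -1·(-4)² − 5 = -21.

-21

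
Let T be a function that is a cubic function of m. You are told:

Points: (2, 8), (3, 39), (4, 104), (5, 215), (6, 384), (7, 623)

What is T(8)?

944

First differences: 31, 65, 111, 169, 239. Second differences: 34, 46, 58, 70. Third differences: 12, 12, 12.
Level-3 differences are constant, so T has degree 3.
Extending the table by one column gives the next first difference 321, so T(8) = 623 + 321 = 944.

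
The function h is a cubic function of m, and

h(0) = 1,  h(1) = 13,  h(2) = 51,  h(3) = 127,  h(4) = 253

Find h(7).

Write h(m) = am³ + bm² + cm + d; the 5 given values yield a linear system in the 4 coefficients.
Solving, h(m) = 2m³ + 7m² + 3m + 1.
Then h(7) = 1051.

1051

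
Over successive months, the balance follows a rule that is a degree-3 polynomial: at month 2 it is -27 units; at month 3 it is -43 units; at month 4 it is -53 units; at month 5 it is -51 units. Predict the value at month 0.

-1

Write the value at n as T(n).
Write T(n) = an³ + bn² + cn + d; the 4 given values yield a linear system in the 4 coefficients.
Solving, T(n) = n³ - 6n² - 5n - 1.
Then T(0) = -1.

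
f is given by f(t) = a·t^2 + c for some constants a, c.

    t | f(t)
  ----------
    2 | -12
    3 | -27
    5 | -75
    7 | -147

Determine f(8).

From f(2) = -12 and f(3) = -27: 4a + c = -12 and 9a + c = -27.
Subtracting: 5a = -15, so a = -3; then c = -12 − (-3)·4 = 0.
So f(t) = -3t² + 0, and f(8) = -192.

-192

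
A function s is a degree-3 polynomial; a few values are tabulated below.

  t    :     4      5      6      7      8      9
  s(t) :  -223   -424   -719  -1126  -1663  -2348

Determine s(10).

First differences: -201, -295, -407, -537, -685. Second differences: -94, -112, -130, -148. Third differences: -18, -18, -18.
Level-3 differences are constant, so s has degree 3.
Fitting a degree-3 polynomial gives s(t) = -3t³ - 2t² + 1.
Then s(10) = -3199.

-3199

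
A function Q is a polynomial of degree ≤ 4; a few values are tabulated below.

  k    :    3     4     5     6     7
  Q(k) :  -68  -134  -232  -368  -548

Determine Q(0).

-2

First differences: -66, -98, -136, -180. Second differences: -32, -38, -44. Third differences: -6, -6.
Level-3 differences are constant, so Q has degree 3.
Fitting a degree-3 polynomial gives Q(k) = -k³ - 4k² - k - 2.
Then Q(0) = -2.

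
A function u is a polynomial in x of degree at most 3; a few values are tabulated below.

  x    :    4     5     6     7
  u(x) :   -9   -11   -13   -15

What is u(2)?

-5

First differences: -2, -2, -2.
Level-1 differences are constant, so u has degree 1.
Fitting a degree-1 polynomial gives u(x) = -2x - 1.
Then u(2) = -5.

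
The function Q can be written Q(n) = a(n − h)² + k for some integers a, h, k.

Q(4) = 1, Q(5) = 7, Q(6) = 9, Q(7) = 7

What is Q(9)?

-9

First differences 6, 2, -2; second difference -4 = 2a, so a = -2.
Expanding, the n-coefficient is −2ah = 4h; matching it to the data gives h = 6, and then k = 9.
So Q(n) = -2(n − 6)² + 9.
Q(9) = -2·3² + 9 = -9.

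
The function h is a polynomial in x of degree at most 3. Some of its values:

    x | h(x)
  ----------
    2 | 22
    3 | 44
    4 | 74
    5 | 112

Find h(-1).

4

First differences: 22, 30, 38. Second differences: 8, 8.
Level-2 differences are constant, so h has degree 2.
Fitting a degree-2 polynomial gives h(x) = 4x² + 2x + 2.
Then h(-1) = 4.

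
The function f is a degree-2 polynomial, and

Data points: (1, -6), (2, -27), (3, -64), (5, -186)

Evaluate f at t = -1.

Write f(t) = at² + bt + c; the 4 given values yield a linear system in the 3 coefficients.
Solving, f(t) = -8t² + 3t - 1.
Then f(-1) = -12.

-12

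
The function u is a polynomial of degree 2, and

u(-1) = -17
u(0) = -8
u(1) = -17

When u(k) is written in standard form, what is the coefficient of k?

Write u(k) = ak² + bk + c; the 3 given values yield a linear system in the 3 coefficients.
Solving, u(k) = -9k² - 8.
The coefficient of k is 0.

0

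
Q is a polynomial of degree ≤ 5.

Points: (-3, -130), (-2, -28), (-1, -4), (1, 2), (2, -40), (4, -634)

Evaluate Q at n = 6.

-3028

Write Q(n) = an^5 + bn^4 + cn³ + dn² + en + p; the 6 given values yield a linear system in the 6 coefficients.
Solving, the leading coefficient vanishes, and Q(n) = -2n^4 - 2n³ - n² + 5n + 2.
Then Q(6) = -3028.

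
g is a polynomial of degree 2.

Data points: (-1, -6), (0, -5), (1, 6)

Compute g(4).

Write g(t) = at² + bt + c; the 3 given values yield a linear system in the 3 coefficients.
Solving, g(t) = 5t² + 6t - 5.
Then g(4) = 99.

99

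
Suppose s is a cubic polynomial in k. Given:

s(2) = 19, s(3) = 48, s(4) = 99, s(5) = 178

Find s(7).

Write s(k) = ak³ + bk² + ck + d; the 4 given values yield a linear system in the 4 coefficients.
Solving, s(k) = k³ + 2k² + 3.
Then s(7) = 444.

444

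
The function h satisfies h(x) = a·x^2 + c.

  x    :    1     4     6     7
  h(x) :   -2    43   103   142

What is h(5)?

From h(1) = -2 and h(4) = 43: 1a + c = -2 and 16a + c = 43.
Subtracting: 15a = 45, so a = 3; then c = -2 − 3·1 = -5.
So h(x) = 3x² − 5, and h(5) = 70.

70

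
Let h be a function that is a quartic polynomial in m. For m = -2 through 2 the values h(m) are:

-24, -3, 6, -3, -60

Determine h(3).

Write h(m) = am^4 + bm³ + cm² + dm + e; the 5 given values yield a linear system in the 5 coefficients.
Solving, h(m) = -m^4 - 3m³ - 8m² + 3m + 6.
Then h(3) = -219.

-219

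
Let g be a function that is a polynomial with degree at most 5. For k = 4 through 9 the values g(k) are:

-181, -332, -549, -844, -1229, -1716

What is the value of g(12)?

Write g(k) = ak^5 + bk^4 + ck³ + dk² + ek + p; the 6 given values yield a linear system in the 6 coefficients.
Solving, the top 2 coefficients vanish, and g(k) = -2k³ - 3k² - 2k + 3.
Then g(12) = -3909.

-3909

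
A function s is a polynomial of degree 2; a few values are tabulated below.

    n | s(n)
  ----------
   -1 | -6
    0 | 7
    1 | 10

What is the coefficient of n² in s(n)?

-5

Write s(n) = an² + bn + c; the 3 given values yield a linear system in the 3 coefficients.
Solving, s(n) = -5n² + 8n + 7.
The coefficient of n² is -5.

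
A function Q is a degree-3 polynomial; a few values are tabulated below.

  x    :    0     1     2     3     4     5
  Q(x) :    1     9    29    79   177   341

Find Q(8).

1409

Write Q(x) = ax³ + bx² + cx + d; the 6 given values yield a linear system in the 4 coefficients.
Solving, Q(x) = 3x³ - 3x² + 8x + 1.
Then Q(8) = 1409.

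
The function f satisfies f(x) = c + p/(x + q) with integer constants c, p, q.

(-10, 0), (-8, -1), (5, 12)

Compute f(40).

5

(f(x) − c)(x + q) = p for each data point; the three points give a linear system in c and q, then p follows.
Solving: c = 4, q = 0, p = 40, so f(x) = 4 + 40/(x + 0).
Then f(40) = 4 + 40/40 = 5.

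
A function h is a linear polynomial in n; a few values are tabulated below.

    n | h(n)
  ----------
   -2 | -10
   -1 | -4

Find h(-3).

-16

Write h(n) = an + b; the 2 given values yield a linear system in the 2 coefficients.
Solving, h(n) = 6n + 2.
Then h(-3) = -16.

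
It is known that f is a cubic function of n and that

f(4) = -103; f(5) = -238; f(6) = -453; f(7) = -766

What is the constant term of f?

-3

Write f(n) = an³ + bn² + cn + d; the 4 given values yield a linear system in the 4 coefficients.
Solving, f(n) = -3n³ + 5n² + 3n - 3.
The constant term is f(0) = -3.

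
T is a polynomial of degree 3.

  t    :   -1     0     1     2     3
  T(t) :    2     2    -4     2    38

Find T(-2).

-22

Write T(t) = at³ + bt² + ct + d; the 5 given values yield a linear system in the 4 coefficients.
Solving, T(t) = 3t³ - 3t² - 6t + 2.
Then T(-2) = -22.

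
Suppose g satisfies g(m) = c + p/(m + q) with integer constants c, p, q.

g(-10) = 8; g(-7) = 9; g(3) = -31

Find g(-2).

(g(m) − c)(m + q) = p for each data point; the three points give a linear system in c and q, then p follows.
Solving: c = 5, q = -2, p = -36, so g(m) = 5 − 36/(m − 2).
Then g(-2) = 5 − 36/(-4) = 14.

14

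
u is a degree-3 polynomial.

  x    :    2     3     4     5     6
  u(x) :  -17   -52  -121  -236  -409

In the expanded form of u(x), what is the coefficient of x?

-2

First differences: -35, -69, -115, -173. Second differences: -34, -46, -58. Third differences: -12, -12.
Level-3 differences are constant, so u has degree 3.
Fitting a degree-3 polynomial gives u(x) = -2x³ + x² - 2x - 1.
The coefficient of x is -2.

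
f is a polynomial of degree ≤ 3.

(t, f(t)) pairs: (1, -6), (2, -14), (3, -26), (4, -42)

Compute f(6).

-86

Write f(t) = at³ + bt² + ct + d; the 4 given values yield a linear system in the 4 coefficients.
Solving, the leading coefficient vanishes, and f(t) = -2t² - 2t - 2.
Then f(6) = -86.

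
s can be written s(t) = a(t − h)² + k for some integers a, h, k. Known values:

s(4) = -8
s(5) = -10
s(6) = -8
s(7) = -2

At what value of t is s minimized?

First differences -2, 2, 6; second difference 4 = 2a, so a = 2.
Expanding, the t-coefficient is −2ah = -4h; matching it to the data gives h = 5, and then k = -10.
So s(t) = 2(t − 5)² − 10.
Hence h = 5.

5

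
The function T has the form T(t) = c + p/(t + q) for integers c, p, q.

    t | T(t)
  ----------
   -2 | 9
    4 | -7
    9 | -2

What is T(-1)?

(T(t) − c)(t + q) = p for each data point; the three points give a linear system in c and q, then p follows.
Solving: c = 1, q = -1, p = -24, so T(t) = 1 − 24/(t − 1).
Then T(-1) = 1 − 24/(-2) = 13.

13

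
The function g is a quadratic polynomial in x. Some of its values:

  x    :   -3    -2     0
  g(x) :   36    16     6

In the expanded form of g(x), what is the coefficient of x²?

Write g(x) = ax² + bx + c; the 3 given values yield a linear system in the 3 coefficients.
Solving, g(x) = 5x² + 5x + 6.
The coefficient of x² is 5.

5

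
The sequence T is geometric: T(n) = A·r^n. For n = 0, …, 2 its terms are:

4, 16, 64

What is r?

4

Consecutive ratio: 16/4 = 4, and 64/16 = 4, so r = 4.
Then A·4^0 = 4 gives A = 4, and T(n) = 4·4^n.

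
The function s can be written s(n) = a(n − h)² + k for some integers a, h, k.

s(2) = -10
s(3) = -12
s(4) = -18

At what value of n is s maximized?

2

First differences -2, -6; second difference -4 = 2a, so a = -2.
Expanding, the n-coefficient is −2ah = 4h; matching it to the data gives h = 2, and then k = -10.
So s(n) = -2(n − 2)² − 10.
Hence h = 2.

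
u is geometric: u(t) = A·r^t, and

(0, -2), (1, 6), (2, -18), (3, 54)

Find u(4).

-162

Consecutive ratio: 6/(-2) = -3, and -18/6 = -3, so r = -3.
Then A·(-3)^0 = -2 gives A = -2, and u(t) = -2·(-3)^t.
u(4) = -2·(-3)^4 = -162.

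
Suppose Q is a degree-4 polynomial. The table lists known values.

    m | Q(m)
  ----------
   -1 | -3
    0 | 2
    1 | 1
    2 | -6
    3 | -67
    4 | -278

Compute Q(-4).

First differences: 5, -1, -7, -61, -211. Second differences: -6, -6, -54, -150. Third differences: 0, -48, -96. Fourth differences: -48, -48.
Level-4 differences are constant, so Q has degree 4.
Fitting a degree-4 polynomial gives Q(m) = -2m^4 + 4m³ - m² - 2m + 2.
Then Q(-4) = -774.

-774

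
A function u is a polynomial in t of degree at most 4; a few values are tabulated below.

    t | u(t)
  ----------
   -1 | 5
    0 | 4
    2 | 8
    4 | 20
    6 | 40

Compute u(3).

Write u(t) = at^4 + bt³ + ct² + dt + e; the 5 given values yield a linear system in the 5 coefficients.
Solving, the top 2 coefficients vanish, and u(t) = t² + 4.
Then u(3) = 13.

13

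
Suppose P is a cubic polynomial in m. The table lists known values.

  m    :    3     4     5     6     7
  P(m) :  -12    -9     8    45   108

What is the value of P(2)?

-7

Write P(m) = am³ + bm² + cm + d; the 5 given values yield a linear system in the 4 coefficients.
Solving, P(m) = m³ - 5m² + m + 3.
Then P(2) = -7.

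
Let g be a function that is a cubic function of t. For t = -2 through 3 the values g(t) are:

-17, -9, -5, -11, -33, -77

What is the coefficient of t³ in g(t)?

-1

Write g(t) = at³ + bt² + ct + d; the 6 given values yield a linear system in the 4 coefficients.
Solving, g(t) = -t³ - 5t² - 5.
The coefficient of t³ is -1.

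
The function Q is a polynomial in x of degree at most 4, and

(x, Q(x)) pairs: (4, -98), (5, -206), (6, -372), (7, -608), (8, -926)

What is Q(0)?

-6

First differences: -108, -166, -236, -318. Second differences: -58, -70, -82. Third differences: -12, -12.
Level-3 differences are constant, so Q has degree 3.
Fitting a degree-3 polynomial gives Q(x) = -2x³ + x² + 5x - 6.
The constant term is Q(0) = -6.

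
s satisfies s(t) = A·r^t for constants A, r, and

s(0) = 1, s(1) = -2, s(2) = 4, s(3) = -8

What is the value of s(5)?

-32

Consecutive ratio: -2/1 = -2, and 4/(-2) = -2, so r = -2.
Then A·(-2)^0 = 1 gives A = 1, and s(t) = 1·(-2)^t.
s(5) = 1·(-2)^5 = -32.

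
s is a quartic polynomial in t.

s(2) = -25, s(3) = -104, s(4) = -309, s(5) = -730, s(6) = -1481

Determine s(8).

Write s(t) = at^4 + bt³ + ct² + dt + e; the 5 given values yield a linear system in the 5 coefficients.
Solving, s(t) = -t^4 - t³ + t² - 5.
Then s(8) = -4549.

-4549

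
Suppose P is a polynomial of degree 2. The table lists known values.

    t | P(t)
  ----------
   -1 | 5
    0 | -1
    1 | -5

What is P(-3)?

Write P(t) = at² + bt + c; the 3 given values yield a linear system in the 3 coefficients.
Solving, P(t) = t² - 5t - 1.
Then P(-3) = 23.

23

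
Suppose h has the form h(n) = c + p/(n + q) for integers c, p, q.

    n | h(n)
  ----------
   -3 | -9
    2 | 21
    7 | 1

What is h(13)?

(h(n) − c)(n + q) = p for each data point; the three points give a linear system in c and q, then p follows.
Solving: c = -3, q = -1, p = 24, so h(n) = -3 + 24/(n − 1).
Then h(13) = -3 + 24/12 = -1.

-1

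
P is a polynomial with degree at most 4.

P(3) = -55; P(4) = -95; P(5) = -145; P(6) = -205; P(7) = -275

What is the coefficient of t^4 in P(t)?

First differences: -40, -50, -60, -70. Second differences: -10, -10, -10.
Level-2 differences are constant, so P has degree 2.
Fitting a degree-2 polynomial gives P(t) = -5t² - 5t + 5.
The coefficient of t^4 is 0.

0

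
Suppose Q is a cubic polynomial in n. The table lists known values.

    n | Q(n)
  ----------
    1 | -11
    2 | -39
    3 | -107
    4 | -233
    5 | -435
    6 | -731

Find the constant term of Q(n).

-5

Write Q(n) = an³ + bn² + cn + d; the 6 given values yield a linear system in the 4 coefficients.
Solving, Q(n) = -3n³ - 2n² - n - 5.
The constant term is Q(0) = -5.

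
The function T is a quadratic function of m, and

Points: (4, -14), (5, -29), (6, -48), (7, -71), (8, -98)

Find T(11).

First differences: -15, -19, -23, -27. Second differences: -4, -4, -4.
Level-2 differences are constant, so T has degree 2.
Fitting a degree-2 polynomial gives T(m) = -2m² + 3m + 6.
Then T(11) = -203.

-203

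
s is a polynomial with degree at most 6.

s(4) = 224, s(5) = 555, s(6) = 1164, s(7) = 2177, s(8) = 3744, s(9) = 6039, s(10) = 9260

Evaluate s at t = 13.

First differences: 331, 609, 1013, 1567, 2295, 3221. Second differences: 278, 404, 554, 728, 926. Third differences: 126, 150, 174, 198. Fourth differences: 24, 24, 24.
Level-4 differences are constant, so s has degree 4.
Fitting a degree-4 polynomial gives s(t) = t^4 - t³ + 3t² - 4t.
Then s(13) = 26819.

26819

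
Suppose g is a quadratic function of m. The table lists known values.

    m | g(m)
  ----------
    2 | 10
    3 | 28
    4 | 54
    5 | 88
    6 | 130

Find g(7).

180

First differences: 18, 26, 34, 42. Second differences: 8, 8, 8.
Level-2 differences are constant, so g has degree 2.
Extending the table by one column gives the next first difference 50, so g(7) = 130 + 50 = 180.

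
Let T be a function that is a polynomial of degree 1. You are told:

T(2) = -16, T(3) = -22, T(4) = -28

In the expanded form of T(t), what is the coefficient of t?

Write T(t) = at + b; the 3 given values yield a linear system in the 2 coefficients.
Solving, T(t) = -6t - 4.
The coefficient of t is -6.

-6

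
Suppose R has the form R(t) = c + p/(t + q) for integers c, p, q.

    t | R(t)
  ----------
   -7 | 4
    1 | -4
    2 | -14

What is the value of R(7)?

11

(R(t) − c)(t + q) = p for each data point; the three points give a linear system in c and q, then p follows.
Solving: c = 6, q = -3, p = 20, so R(t) = 6 + 20/(t − 3).
Then R(7) = 6 + 20/4 = 11.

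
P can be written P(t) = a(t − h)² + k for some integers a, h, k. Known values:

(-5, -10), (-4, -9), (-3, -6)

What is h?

First differences 1, 3; second difference 2 = 2a, so a = 1.
Expanding, the t-coefficient is −2ah = -2h; matching it to the data gives h = -5, and then k = -10.
So P(t) = 1(t + 5)² − 10.
Hence h = -5.

-5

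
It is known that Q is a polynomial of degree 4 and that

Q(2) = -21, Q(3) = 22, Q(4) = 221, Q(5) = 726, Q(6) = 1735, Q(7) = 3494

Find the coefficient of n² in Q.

First differences: 43, 199, 505, 1009, 1759. Second differences: 156, 306, 504, 750. Third differences: 150, 198, 246. Fourth differences: 48, 48.
Level-4 differences are constant, so Q has degree 4.
Fitting a degree-4 polynomial gives Q(n) = 2n^4 - 3n³ - 5n² - 5n + 1.
The coefficient of n² is -5.

-5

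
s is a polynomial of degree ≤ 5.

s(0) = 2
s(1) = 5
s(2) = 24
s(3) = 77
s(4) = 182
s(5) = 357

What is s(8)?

First differences: 3, 19, 53, 105, 175. Second differences: 16, 34, 52, 70. Third differences: 18, 18, 18.
Level-3 differences are constant, so s has degree 3.
Fitting a degree-3 polynomial gives s(k) = 3k³ - k² + k + 2.
Then s(8) = 1482.

1482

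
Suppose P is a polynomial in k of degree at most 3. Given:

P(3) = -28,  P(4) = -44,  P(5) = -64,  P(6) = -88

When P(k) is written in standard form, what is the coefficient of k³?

0

Write P(k) = ak³ + bk² + ck + d; the 4 given values yield a linear system in the 4 coefficients.
Solving, the leading coefficient vanishes, and P(k) = -2k² - 2k - 4.
The coefficient of k³ is 0.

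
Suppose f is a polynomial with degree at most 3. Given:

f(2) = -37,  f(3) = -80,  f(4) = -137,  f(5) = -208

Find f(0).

7

Write f(t) = at³ + bt² + ct + d; the 4 given values yield a linear system in the 4 coefficients.
Solving, the leading coefficient vanishes, and f(t) = -7t² - 8t + 7.
Then f(0) = 7.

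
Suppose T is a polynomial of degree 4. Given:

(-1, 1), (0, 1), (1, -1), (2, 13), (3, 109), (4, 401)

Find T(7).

Write T(k) = ak^4 + bk³ + ck² + dk + e; the 6 given values yield a linear system in the 5 coefficients.
Solving, T(k) = 2k^4 - k³ - 3k² + 1.
Then T(7) = 4313.

4313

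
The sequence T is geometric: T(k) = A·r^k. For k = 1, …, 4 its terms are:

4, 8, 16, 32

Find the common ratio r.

Consecutive ratio: 8/4 = 2, and 16/8 = 2, so r = 2.
Then A·2^1 = 4 gives A = 2, and T(k) = 2·2^k.

2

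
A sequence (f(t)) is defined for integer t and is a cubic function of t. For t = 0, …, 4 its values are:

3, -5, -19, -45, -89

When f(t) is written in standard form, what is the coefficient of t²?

0

Write f(t) = at³ + bt² + ct + d; the 5 given values yield a linear system in the 4 coefficients.
Solving, f(t) = -t³ - 7t + 3.
The coefficient of t² is 0.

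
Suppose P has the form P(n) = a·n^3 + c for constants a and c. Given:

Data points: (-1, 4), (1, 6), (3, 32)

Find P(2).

13

From P(-1) = 4 and P(1) = 6: -1a + c = 4 and 1a + c = 6.
Subtracting: 2a = 2, so a = 1; then c = 4 − 1·(-1) = 5.
So P(n) = 1n³ + 5, and P(2) = 13.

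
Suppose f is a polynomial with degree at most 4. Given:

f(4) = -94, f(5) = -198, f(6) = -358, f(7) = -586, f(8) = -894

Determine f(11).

First differences: -104, -160, -228, -308. Second differences: -56, -68, -80. Third differences: -12, -12.
Level-3 differences are constant, so f has degree 3.
Fitting a degree-3 polynomial gives f(k) = -2k³ + 2k² + 2.
Then f(11) = -2418.

-2418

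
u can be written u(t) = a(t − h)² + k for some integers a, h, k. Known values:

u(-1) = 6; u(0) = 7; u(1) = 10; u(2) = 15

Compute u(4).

31

First differences 1, 3, 5; second difference 2 = 2a, so a = 1.
Expanding, the t-coefficient is −2ah = -2h; matching it to the data gives h = -1, and then k = 6.
So u(t) = 1(t + 1)² + 6.
u(4) = 1·5² + 6 = 31.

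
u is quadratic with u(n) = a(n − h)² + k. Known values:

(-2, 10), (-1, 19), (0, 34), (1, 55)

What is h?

-3

First differences 9, 15, 21; second difference 6 = 2a, so a = 3.
Expanding, the n-coefficient is −2ah = -6h; matching it to the data gives h = -3, and then k = 7.
So u(n) = 3(n + 3)² + 7.
Hence h = -3.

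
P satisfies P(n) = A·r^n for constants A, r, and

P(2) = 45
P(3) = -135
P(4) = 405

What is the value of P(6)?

Consecutive ratio: -135/45 = -3, and 405/(-135) = -3, so r = -3.
Then A·(-3)^2 = 45 gives A = 5, and P(n) = 5·(-3)^n.
P(6) = 5·(-3)^6 = 3645.

3645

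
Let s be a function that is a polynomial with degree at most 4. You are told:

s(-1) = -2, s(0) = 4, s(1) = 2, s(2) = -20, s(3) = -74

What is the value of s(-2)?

-4

First differences: 6, -2, -22, -54. Second differences: -8, -20, -32. Third differences: -12, -12.
Level-3 differences are constant, so s has degree 3.
Fitting a degree-3 polynomial gives s(m) = -2m³ - 4m² + 4m + 4.
Then s(-2) = -4.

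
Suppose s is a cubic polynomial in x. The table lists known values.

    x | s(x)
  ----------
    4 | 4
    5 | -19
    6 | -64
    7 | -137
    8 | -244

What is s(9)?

-391

Write s(x) = ax³ + bx² + cx + d; the 5 given values yield a linear system in the 4 coefficients.
Solving, s(x) = -x³ + 4x² + 2x - 4.
Then s(9) = -391.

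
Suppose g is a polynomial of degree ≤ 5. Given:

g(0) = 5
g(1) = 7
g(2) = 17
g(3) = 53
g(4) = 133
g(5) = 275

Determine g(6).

497

First differences: 2, 10, 36, 80, 142. Second differences: 8, 26, 44, 62. Third differences: 18, 18, 18.
Level-3 differences are constant, so g has degree 3.
Fitting a degree-3 polynomial gives g(k) = 3k³ - 5k² + 4k + 5.
Then g(6) = 497.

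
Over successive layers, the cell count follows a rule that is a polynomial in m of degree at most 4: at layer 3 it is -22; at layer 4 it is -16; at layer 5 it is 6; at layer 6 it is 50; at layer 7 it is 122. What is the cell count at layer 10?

Write the value at m as h(m).
Write h(m) = am^4 + bm³ + cm² + dm + e; the 5 given values yield a linear system in the 5 coefficients.
Solving, the leading coefficient vanishes, and h(m) = m³ - 4m² - 3m - 4.
Then h(10) = 566.

566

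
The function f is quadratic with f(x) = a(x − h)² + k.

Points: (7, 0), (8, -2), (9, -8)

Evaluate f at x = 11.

First differences -2, -6; second difference -4 = 2a, so a = -2.
Expanding, the x-coefficient is −2ah = 4h; matching it to the data gives h = 7, and then k = 0.
So f(x) = -2(x − 7)² + 0.
f(11) = -2·4² + 0 = -32.

-32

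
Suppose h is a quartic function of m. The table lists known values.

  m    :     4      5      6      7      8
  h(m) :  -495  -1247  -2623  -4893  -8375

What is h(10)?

Write h(m) = am^4 + bm³ + cm² + dm + e; the 5 given values yield a linear system in the 5 coefficients.
Solving, h(m) = -2m^4 - m³ + 5m² + 2m - 7.
Then h(10) = -20487.

-20487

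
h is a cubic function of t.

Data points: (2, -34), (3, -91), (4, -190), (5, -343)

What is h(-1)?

5

Write h(t) = at³ + bt² + ct + d; the 4 given values yield a linear system in the 4 coefficients.
Solving, h(t) = -2t³ - 3t² - 4t + 2.
Then h(-1) = 5.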